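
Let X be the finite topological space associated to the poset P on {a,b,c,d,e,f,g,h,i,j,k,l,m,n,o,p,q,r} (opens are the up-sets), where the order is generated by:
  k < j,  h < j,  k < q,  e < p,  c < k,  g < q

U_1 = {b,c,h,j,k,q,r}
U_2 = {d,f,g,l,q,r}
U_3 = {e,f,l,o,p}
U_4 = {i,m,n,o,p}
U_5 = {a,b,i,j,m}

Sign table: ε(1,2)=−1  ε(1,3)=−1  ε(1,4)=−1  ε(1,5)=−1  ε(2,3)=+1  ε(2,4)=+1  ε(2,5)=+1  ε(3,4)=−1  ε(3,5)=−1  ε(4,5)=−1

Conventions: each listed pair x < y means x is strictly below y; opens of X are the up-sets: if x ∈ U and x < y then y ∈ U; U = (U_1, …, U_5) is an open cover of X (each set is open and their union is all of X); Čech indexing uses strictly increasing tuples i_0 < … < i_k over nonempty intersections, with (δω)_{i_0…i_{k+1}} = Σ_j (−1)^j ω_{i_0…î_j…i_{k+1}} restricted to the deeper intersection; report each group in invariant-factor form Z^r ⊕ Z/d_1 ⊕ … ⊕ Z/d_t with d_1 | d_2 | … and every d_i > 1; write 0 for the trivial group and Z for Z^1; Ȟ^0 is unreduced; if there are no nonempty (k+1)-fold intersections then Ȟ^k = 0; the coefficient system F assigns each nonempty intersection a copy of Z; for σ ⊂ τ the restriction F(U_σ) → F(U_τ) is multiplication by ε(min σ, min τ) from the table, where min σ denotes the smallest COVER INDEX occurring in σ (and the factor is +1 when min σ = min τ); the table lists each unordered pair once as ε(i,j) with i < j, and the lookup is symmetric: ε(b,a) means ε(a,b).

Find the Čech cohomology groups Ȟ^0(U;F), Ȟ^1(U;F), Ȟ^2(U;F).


Ȟ^0(U;F) ≅ Z; Ȟ^1(U;F) ≅ Z; Ȟ^2(U;F) ≅ 0

cover nerve:
  U12={q,r} U15={b,j} U23={f,l} U34={o,p} U45={i,m}
C dims 5,5; δ0: rk 4, SNF 1^4
Ȟ^0: (5−4)−0=1 ⇒ Z
Ȟ^1: (5−0)−4=1 ⇒ Z
Ȟ^2: (0−0)−0=0 ⇒ 0


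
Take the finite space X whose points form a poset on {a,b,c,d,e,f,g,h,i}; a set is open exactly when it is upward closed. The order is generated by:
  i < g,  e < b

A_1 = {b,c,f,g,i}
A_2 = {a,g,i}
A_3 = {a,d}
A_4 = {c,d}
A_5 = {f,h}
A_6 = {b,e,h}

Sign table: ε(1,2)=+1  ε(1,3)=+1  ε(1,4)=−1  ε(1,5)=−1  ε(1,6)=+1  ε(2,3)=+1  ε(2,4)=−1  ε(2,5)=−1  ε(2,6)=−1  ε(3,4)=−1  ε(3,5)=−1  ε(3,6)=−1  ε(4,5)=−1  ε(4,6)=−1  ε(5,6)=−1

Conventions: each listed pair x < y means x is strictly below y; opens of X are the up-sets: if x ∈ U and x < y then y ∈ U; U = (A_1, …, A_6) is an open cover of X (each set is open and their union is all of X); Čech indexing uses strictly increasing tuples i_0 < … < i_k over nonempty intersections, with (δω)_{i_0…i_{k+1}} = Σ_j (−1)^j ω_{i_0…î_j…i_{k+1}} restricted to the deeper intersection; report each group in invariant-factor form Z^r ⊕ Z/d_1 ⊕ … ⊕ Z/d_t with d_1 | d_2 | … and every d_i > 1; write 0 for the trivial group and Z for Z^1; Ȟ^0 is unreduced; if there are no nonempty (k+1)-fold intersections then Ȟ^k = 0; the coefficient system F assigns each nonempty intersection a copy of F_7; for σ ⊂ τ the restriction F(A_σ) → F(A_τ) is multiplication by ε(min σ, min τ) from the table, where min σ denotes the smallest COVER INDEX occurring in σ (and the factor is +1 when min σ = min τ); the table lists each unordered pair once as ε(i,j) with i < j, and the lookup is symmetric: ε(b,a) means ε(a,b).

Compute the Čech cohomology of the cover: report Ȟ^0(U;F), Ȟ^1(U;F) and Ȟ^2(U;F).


Ȟ^0 = Z/7,  Ȟ^1 = Z/7 ⊕ Z/7,  Ȟ^2 = 0

nonempty overlaps:
  A12={g,i} A14={c} A15={f} A16={b} A23={a} A34={d} A56={h}
C dims 6,7; δ0: rk_F7 5
degree 0: 6−5−0 = 1 → Ȟ^0 ≅ Z/7
degree 1: 7−0−5 = 2 → Ȟ^1 ≅ Z/7 ⊕ Z/7
degree 2: 0−0−0 = 0 → Ȟ^2 ≅ 0


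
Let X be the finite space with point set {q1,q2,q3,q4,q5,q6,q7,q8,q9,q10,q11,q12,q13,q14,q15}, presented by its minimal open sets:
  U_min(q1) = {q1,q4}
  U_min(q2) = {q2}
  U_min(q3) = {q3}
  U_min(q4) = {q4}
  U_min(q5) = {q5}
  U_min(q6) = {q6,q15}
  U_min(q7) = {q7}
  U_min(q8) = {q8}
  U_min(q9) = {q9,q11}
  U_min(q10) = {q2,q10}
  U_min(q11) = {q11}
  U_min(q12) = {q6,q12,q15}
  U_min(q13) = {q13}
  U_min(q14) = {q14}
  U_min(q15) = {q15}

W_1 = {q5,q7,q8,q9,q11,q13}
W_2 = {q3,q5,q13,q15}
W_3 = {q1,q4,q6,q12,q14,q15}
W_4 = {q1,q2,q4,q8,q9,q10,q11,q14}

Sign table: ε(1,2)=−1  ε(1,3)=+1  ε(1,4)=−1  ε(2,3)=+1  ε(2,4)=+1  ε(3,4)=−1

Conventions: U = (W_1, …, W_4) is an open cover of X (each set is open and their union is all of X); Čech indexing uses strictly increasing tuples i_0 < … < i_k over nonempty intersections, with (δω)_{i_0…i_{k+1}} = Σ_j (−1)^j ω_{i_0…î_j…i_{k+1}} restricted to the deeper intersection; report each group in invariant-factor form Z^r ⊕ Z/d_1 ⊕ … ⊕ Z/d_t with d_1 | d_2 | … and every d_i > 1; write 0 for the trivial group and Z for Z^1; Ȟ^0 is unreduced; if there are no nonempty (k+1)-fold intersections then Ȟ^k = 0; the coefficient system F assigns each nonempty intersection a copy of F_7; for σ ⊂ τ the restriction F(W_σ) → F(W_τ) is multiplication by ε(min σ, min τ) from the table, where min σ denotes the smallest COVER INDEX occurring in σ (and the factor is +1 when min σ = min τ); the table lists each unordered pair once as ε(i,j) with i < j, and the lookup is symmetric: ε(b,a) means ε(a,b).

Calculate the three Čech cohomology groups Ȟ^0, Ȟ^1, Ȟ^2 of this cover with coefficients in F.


nonempty overlaps:
  W12={q5,q13} W14={q8,q9,q11} W23={q15} W34={q1,q4,q14}
C dims 4,4; δ0: rk_F7 4
degree 0: 4−4−0 = 0 → Ȟ^0 ≅ 0
degree 1: 4−0−4 = 0 → Ȟ^1 ≅ 0
degree 2: 0−0−0 = 0 → Ȟ^2 ≅ 0

Ȟ^0(U;F) ≅ 0, Ȟ^1(U;F) ≅ 0, Ȟ^2(U;F) ≅ 0


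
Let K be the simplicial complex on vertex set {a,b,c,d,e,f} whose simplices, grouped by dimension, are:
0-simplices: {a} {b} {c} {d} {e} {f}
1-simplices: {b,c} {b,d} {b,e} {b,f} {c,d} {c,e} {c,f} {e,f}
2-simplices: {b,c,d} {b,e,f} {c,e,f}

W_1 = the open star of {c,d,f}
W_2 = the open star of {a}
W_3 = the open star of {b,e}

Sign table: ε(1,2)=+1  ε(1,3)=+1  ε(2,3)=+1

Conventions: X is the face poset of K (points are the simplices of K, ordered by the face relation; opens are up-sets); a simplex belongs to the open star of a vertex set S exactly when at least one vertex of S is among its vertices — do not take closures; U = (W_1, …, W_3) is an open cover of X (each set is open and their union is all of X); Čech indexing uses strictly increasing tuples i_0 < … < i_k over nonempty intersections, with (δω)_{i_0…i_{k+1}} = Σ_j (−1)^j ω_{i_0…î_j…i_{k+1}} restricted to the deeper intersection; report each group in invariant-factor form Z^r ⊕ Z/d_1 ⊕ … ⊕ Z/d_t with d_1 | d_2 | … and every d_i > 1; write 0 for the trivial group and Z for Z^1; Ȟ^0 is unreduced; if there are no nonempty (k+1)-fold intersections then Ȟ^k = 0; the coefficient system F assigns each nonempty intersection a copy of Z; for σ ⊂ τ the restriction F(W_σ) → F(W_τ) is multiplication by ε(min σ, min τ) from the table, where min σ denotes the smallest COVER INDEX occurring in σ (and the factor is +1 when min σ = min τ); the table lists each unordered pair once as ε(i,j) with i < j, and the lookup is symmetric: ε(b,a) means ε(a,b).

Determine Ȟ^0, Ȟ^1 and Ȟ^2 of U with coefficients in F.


Ȟ^0 ≅ Z^2,  Ȟ^1 ≅ 0,  Ȟ^2 ≅ 0

nonempty intersections:
  W1={{c},{d},{f},{b,c},{b,d},{b,f},{c,d},{c,e},{c,f},{e,f},{b,c,d},{b,e,f},{c,e,f}} W2={{a}} W3={{b},{e},{b,c},{b,d},{b,e},{b,f},{c,e},{e,f},{b,c,d},{b,e,f},{c,e,f}}
  W13={{b,c},{b,d},{b,f},{c,e},{e,f},{b,c,d},{b,e,f},{c,e,f}}
C dims 3,1; δ0: rk 1, SNF 1^1
Ȟ^0: (3−1)−0=2 ⇒ Z^2
Ȟ^1: (1−0)−1=0 ⇒ 0
Ȟ^2: (0−0)−0=0 ⇒ 0


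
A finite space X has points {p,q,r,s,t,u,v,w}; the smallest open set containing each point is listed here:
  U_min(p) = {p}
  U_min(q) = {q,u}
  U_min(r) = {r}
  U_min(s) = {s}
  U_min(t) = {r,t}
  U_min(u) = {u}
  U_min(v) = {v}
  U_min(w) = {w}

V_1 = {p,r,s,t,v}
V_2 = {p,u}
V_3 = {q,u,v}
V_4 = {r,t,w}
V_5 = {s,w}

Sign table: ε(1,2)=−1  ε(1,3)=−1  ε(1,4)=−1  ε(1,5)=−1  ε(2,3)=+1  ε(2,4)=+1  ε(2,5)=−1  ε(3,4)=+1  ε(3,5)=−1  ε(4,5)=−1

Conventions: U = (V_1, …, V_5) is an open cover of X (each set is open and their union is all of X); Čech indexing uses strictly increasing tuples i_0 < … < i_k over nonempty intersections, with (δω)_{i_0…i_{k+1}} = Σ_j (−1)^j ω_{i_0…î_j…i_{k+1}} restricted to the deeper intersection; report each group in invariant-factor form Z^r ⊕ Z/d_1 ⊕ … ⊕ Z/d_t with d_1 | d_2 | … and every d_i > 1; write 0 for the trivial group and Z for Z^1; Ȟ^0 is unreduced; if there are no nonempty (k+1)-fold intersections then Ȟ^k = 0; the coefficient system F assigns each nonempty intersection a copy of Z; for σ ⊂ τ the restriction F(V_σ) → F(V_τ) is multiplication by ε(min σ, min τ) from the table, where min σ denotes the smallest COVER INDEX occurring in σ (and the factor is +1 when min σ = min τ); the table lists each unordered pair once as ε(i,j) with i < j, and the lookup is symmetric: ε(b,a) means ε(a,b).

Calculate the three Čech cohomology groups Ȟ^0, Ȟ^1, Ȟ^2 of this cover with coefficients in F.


nerve simplices:
  V12={p} V13={v} V14={r,t} V15={s} V23={u} V45={w}
C dims 5,6; δ0: rk 5, SNF 1^4·2
degree 0: 5−5−0 = 0 → Ȟ^0 ≅ 0
degree 1: 6−0−5 = 1 plus torsion [2] → Ȟ^1 ≅ Z ⊕ Z/2
degree 2: 0−0−0 = 0 → Ȟ^2 ≅ 0

Ȟ^0(U;F) ≅ 0; Ȟ^1(U;F) ≅ Z ⊕ Z/2; Ȟ^2(U;F) ≅ 0


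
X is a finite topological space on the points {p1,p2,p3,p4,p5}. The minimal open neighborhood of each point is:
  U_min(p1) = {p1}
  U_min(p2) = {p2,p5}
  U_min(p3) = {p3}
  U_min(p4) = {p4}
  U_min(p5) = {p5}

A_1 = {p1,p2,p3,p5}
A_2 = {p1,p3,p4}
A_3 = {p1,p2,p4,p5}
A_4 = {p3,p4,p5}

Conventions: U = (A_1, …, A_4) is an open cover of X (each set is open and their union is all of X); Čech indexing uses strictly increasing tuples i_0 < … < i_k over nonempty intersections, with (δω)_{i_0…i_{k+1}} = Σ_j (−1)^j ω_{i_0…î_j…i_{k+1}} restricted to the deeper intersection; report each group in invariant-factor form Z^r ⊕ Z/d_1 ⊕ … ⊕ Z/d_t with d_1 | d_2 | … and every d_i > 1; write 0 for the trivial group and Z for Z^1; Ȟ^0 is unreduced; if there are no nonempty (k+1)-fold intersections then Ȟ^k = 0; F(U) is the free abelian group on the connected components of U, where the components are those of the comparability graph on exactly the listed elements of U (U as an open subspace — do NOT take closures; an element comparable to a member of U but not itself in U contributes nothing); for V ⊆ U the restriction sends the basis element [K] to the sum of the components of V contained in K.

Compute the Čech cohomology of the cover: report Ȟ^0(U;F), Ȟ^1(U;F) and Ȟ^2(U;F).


nerve of the cover:
  A12={p1,p3} A13={p1,p2,p5} A14={p3,p5} A23={p1,p4} A24={p3,p4} A34={p4,p5}
  A123={p1} A124={p3} A134={p5} A234={p4}
components per intersection:
  A1: {p1} {p2,p5} {p3}
  A2: {p1} {p3} {p4}
  A3: {p1} {p2,p5} {p4}
  A4: {p3} {p4} {p5}
  A12: {p1} {p3}
  A13: {p1} {p2,p5}
  A14: {p3} {p5}
  A23: {p1} {p4}
  A24: {p3} {p4}
  A34: {p4} {p5}
  A123: {p1}
  A124: {p3}
  A134: {p5}
  A234: {p4}
C dims 12,12,4; δ0: rk 8, SNF 1^8; δ1: rk 4, SNF 1^4
Ȟ^0 = (12 − 8) − 0 = 4, so Ȟ^0 ≅ Z^4
Ȟ^1 = (12 − 4) − 8 = 0, so Ȟ^1 ≅ 0
Ȟ^2 = (4 − 0) − 4 = 0, so Ȟ^2 ≅ 0

Ȟ^0 ≅ Z^4,  Ȟ^1 ≅ 0,  Ȟ^2 ≅ 0


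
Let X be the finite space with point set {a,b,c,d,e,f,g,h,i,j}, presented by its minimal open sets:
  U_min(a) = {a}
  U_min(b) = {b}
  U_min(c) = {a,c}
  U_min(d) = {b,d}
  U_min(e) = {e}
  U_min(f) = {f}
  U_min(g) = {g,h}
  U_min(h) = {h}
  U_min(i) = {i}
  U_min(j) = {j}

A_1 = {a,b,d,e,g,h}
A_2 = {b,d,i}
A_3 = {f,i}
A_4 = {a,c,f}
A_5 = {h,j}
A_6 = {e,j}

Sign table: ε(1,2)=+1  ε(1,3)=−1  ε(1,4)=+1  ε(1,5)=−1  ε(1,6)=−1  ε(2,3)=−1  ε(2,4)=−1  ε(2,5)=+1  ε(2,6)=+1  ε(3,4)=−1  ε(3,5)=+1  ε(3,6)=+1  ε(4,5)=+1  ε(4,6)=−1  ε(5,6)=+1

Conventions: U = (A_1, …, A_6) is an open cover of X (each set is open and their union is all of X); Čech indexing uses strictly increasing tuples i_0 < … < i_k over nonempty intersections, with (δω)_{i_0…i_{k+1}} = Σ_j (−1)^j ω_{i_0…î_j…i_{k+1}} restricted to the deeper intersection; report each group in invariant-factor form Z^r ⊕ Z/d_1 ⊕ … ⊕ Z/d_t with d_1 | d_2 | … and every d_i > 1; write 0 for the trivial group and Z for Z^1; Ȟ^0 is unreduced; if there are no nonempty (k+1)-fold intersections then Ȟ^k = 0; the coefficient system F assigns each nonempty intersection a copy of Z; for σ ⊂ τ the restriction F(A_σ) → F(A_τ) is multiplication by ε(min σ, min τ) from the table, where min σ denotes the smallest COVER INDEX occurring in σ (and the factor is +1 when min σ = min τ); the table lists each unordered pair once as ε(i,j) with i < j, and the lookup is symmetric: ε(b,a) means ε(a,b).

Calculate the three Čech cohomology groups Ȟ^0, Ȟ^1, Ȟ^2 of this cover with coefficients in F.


Ȟ^0 = Z, Ȟ^1 = Z^2, Ȟ^2 = 0

nonempty overlaps:
  A12={b,d} A14={a} A15={h} A16={e} A23={i} A34={f} A56={j}
C dims 6,7; δ0: rk 5, SNF 1^5
degree 0: 6−5−0 = 1 → Ȟ^0 ≅ Z
degree 1: 7−0−5 = 2 → Ȟ^1 ≅ Z^2
degree 2: 0−0−0 = 0 → Ȟ^2 ≅ 0


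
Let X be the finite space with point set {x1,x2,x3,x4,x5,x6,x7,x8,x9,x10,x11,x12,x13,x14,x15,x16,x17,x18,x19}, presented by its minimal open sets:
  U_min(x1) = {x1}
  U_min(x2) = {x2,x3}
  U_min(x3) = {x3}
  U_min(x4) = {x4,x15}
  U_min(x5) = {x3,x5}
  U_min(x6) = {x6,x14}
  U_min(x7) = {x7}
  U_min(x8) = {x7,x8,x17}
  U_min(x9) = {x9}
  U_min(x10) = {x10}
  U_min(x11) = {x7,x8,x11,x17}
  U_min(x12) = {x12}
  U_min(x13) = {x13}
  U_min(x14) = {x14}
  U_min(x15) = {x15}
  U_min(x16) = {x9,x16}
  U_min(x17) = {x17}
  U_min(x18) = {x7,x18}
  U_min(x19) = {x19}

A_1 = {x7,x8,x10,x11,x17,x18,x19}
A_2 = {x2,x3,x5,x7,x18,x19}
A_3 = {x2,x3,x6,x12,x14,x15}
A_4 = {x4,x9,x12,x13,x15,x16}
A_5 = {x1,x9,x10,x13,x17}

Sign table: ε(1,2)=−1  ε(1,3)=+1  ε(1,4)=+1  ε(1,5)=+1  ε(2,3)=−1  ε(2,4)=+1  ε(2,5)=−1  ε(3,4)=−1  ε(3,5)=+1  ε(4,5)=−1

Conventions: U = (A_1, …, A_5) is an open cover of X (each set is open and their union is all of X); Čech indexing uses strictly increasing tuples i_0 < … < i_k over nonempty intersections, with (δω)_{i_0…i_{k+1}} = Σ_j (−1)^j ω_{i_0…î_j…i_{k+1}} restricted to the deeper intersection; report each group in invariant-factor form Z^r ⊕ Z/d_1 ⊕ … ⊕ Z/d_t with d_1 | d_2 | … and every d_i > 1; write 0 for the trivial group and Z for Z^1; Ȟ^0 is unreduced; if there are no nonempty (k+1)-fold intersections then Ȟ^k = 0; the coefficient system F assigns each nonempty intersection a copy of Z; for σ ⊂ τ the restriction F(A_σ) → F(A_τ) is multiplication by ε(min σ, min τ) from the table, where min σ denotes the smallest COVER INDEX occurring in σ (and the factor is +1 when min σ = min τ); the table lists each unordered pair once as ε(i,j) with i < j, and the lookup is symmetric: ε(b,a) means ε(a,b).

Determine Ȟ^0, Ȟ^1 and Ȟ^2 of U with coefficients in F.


nerve simplices:
  A12={x7,x18,x19} A15={x10,x17} A23={x2,x3} A34={x12,x15} A45={x9,x13}
C dims 5,5; δ0: rk 4, SNF 1^4
degree 0: 5−4−0 = 1 → Ȟ^0 ≅ Z
degree 1: 5−0−4 = 1 → Ȟ^1 ≅ Z
degree 2: 0−0−0 = 0 → Ȟ^2 ≅ 0

Ȟ^0 = Z, Ȟ^1 = Z and Ȟ^2 = 0


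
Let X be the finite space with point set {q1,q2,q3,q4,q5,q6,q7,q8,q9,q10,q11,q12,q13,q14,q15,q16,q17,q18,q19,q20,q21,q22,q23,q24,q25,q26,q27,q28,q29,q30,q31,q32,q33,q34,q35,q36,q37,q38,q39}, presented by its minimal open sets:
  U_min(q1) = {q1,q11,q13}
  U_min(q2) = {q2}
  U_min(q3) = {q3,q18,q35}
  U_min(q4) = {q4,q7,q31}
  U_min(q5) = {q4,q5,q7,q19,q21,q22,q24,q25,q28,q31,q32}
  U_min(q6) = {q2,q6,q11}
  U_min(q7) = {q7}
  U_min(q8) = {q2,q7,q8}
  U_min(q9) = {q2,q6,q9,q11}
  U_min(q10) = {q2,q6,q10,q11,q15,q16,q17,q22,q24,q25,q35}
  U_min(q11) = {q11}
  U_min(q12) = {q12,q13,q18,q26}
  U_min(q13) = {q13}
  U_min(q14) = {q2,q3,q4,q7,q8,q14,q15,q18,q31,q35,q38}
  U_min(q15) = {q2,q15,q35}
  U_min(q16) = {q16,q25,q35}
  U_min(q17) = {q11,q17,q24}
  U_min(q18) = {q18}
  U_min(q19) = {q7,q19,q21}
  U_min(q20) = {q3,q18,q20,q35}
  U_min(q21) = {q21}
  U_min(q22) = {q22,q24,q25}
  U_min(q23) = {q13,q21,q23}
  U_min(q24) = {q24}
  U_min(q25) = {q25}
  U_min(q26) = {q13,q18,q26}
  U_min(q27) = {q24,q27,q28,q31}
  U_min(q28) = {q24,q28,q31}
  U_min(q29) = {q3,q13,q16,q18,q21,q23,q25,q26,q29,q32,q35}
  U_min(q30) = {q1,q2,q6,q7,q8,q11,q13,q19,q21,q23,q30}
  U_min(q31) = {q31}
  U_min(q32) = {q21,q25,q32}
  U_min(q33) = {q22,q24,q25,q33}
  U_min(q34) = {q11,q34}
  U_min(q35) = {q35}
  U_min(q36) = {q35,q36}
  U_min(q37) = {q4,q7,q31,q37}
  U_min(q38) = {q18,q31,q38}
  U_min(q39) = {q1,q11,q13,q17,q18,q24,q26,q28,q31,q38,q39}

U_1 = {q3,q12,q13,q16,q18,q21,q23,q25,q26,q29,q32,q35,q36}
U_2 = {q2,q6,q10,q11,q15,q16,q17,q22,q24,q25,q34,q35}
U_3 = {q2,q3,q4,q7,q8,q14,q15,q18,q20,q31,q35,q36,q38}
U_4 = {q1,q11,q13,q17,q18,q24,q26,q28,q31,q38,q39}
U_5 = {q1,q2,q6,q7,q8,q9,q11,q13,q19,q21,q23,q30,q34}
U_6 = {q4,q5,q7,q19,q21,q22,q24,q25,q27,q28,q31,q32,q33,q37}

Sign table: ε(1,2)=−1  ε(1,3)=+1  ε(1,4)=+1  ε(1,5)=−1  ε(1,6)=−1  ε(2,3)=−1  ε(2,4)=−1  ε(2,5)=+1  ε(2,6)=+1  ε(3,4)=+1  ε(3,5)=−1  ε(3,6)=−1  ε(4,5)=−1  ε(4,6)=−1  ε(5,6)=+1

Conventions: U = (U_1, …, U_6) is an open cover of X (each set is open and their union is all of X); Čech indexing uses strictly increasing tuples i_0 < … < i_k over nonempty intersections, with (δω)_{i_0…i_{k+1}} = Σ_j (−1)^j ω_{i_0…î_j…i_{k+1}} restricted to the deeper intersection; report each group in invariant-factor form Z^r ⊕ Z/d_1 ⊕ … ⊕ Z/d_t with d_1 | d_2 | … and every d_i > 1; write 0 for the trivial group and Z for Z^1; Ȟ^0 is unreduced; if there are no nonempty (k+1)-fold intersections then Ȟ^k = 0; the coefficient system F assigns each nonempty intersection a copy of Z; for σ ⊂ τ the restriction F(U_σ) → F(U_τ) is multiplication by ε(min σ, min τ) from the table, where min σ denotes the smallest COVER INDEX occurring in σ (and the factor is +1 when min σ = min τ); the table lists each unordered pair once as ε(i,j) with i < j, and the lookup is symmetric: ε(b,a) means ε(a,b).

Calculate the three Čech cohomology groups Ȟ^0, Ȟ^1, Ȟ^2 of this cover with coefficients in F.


Ȟ^0 ≅ Z, Ȟ^1 ≅ 0, Ȟ^2 ≅ Z/2

nerve simplices:
  U12={q16,q25,q35} U13={q3,q18,q35,q36} U14={q13,q18,q26} U15={q13,q21,q23} U16={q21,q25,q32} U23={q2,q15,q35} U24={q11,q17,q24} U25={q2,q6,q11,q34} U26={q22,q24,q25} U34={q18,q31,q38} U35={q2,q7,q8} U36={q4,q7,q31} U45={q1,q11,q13} U46={q24,q28,q31} U56={q7,q19,q21}
  U123={q35} U126={q25} U134={q18} U145={q13} U156={q21} U235={q2} U245={q11} U246={q24} U346={q31} U356={q7}
C dims 6,15,10; δ0: rk 5, SNF 1^5; δ1: rk 10, SNF 1^9·2
degree 0: 6−5−0 = 1 → Ȟ^0 ≅ Z
degree 1: 15−10−5 = 0 → Ȟ^1 ≅ 0
degree 2: 10−0−10 = 0 plus torsion [2] → Ȟ^2 ≅ Z/2


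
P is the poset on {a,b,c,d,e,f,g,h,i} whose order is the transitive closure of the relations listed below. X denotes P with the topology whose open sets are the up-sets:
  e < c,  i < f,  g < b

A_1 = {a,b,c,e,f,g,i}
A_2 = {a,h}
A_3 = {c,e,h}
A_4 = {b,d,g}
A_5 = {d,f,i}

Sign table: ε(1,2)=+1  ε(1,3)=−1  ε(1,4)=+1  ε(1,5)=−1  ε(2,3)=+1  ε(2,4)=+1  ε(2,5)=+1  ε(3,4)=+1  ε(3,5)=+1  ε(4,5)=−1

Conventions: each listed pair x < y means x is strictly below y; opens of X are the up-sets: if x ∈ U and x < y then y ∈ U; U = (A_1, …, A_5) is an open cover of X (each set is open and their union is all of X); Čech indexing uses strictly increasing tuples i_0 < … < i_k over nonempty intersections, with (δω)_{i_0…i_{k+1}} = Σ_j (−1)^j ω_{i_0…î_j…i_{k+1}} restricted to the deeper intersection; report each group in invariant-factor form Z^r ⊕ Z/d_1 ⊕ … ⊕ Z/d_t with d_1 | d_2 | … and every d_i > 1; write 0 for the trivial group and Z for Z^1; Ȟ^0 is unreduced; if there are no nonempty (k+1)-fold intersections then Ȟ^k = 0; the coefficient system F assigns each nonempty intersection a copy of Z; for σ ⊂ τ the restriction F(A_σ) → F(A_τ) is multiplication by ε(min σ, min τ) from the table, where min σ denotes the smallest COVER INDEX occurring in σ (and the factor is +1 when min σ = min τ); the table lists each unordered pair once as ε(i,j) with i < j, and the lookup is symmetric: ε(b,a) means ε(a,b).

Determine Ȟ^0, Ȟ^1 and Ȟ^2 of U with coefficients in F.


nerve of the cover:
  A12={a} A13={c,e} A14={b,g} A15={f,i} A23={h} A45={d}
C dims 5,6; δ0: rk 5, SNF 1^4·2
Ȟ^0 = (5 − 5) − 0 = 0, so Ȟ^0 ≅ 0
Ȟ^1 = (6 − 0) − 5 = 1 plus torsion [2], so Ȟ^1 ≅ Z ⊕ Z/2
Ȟ^2 = (0 − 0) − 0 = 0, so Ȟ^2 ≅ 0

Ȟ^0 ≅ 0, Ȟ^1 ≅ Z ⊕ Z/2 and Ȟ^2 ≅ 0


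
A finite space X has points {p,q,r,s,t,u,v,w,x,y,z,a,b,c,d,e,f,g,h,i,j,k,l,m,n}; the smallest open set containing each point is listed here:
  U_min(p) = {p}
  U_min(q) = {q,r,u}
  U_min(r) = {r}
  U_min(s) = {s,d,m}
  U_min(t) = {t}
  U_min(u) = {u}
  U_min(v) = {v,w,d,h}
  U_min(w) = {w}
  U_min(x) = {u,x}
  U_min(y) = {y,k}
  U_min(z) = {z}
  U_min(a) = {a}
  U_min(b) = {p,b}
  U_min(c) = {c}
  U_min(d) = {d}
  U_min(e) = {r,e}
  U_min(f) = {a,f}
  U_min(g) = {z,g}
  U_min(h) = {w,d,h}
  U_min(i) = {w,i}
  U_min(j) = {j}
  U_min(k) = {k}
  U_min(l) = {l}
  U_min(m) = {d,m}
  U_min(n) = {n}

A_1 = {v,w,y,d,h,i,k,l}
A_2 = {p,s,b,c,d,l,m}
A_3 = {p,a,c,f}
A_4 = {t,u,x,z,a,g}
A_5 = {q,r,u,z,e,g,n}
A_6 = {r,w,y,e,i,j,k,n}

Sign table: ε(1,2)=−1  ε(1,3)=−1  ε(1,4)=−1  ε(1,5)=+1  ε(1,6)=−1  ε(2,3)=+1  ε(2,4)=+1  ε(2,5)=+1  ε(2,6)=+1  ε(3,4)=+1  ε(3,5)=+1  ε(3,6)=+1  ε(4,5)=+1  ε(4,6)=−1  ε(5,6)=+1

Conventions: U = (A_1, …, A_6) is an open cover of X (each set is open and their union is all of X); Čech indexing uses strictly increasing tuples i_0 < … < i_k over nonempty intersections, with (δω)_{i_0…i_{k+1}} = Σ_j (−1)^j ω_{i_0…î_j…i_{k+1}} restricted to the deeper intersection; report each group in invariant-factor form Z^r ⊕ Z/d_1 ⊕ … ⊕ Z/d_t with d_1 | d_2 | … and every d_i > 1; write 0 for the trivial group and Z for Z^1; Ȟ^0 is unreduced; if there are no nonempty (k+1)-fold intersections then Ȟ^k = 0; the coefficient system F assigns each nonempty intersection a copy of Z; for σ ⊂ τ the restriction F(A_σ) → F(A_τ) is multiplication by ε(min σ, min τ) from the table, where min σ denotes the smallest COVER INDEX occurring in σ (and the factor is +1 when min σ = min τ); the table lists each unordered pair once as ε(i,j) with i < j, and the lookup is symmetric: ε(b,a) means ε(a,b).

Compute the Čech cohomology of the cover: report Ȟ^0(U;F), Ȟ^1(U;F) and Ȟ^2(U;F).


cover nerve:
  A12={d,l} A16={w,y,i,k} A23={p,c} A34={a} A45={u,z,g} A56={r,e,n}
C dims 6,6; δ0: rk 5, SNF 1^5
Ȟ^0: (6−5)−0=1 ⇒ Z
Ȟ^1: (6−0)−5=1 ⇒ Z
Ȟ^2: (0−0)−0=0 ⇒ 0

Ȟ^0(U;F) ≅ Z, Ȟ^1(U;F) ≅ Z, Ȟ^2(U;F) ≅ 0


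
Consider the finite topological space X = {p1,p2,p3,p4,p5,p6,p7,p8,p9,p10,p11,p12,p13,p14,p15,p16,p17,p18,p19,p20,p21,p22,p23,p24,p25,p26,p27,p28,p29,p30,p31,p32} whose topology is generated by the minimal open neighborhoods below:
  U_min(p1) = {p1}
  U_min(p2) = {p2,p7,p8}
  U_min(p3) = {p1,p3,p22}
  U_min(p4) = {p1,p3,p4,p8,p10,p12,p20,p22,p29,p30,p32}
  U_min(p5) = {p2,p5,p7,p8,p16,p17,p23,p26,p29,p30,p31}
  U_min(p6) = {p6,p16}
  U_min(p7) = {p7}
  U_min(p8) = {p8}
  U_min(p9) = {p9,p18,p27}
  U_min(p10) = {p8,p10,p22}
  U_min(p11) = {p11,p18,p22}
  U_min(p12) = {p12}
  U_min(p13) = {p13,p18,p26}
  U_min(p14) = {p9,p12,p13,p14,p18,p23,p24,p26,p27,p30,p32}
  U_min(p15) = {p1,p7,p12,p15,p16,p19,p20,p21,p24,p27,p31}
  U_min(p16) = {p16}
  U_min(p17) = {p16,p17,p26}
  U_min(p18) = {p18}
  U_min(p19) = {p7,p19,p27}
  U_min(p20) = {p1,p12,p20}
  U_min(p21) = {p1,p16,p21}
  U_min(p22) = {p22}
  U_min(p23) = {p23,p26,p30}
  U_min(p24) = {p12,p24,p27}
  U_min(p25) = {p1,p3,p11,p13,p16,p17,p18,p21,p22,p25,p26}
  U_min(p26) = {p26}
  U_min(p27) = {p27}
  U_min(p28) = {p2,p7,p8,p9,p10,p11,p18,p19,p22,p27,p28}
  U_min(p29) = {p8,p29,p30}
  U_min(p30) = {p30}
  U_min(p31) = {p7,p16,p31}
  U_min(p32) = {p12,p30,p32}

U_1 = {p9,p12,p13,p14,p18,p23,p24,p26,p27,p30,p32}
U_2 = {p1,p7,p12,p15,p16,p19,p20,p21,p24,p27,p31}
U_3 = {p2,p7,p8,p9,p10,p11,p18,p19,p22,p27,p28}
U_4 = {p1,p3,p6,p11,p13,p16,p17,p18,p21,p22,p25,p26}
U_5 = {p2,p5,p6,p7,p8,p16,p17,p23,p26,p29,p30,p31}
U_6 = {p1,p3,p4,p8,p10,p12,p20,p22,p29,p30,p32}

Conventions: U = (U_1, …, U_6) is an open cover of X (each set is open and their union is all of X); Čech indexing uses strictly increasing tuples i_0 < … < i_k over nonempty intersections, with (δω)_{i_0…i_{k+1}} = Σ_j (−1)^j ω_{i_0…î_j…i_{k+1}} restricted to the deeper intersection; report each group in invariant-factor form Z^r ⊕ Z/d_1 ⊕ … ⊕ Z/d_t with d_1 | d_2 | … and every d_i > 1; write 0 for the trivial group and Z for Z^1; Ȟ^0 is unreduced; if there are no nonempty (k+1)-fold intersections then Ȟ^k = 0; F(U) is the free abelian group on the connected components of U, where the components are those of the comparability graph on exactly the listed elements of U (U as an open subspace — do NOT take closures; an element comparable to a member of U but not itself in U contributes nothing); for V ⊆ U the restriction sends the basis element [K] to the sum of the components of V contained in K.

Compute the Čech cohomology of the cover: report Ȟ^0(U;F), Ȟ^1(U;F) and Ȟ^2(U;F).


Ȟ^0(U;F) ≅ Z,  Ȟ^1(U;F) ≅ 0,  Ȟ^2(U;F) ≅ Z/2

intersection data:
  U12={p12,p24,p27} U13={p9,p18,p27} U14={p13,p18,p26} U15={p23,p26,p30} U16={p12,p30,p32} U23={p7,p19,p27} U24={p1,p16,p21} U25={p7,p16,p31} U26={p1,p12,p20} U34={p11,p18,p22} U35={p2,p7,p8} U36={p8,p10,p22} U45={p6,p16,p17,p26} U46={p1,p3,p22} U56={p8,p29,p30}
  U123={p27} U126={p12} U134={p18} U145={p26} U156={p30} U235={p7} U245={p16} U246={p1} U346={p22} U356={p8}
components per intersection:
  U1: {p9,p12,p13,p14,p18,p23,p24,p26,p27,p30,p32}
  U2: {p1,p7,p12,p15,p16,p19,p20,p21,p24,p27,p31}
  U3: {p2,p7,p8,p9,p10,p11,p18,p19,p22,p27,p28}
  U4: {p1,p3,p6,p11,p13,p16,p17,p18,p21,p22,p25,p26}
  U5: {p2,p5,p6,p7,p8,p16,p17,p23,p26,p29,p30,p31}
  U6: {p1,p3,p4,p8,p10,p12,p20,p22,p29,p30,p32}
  U12: {p12,p24,p27}
  U13: {p9,p18,p27}
  U14: {p13,p18,p26}
  U15: {p23,p26,p30}
  U16: {p12,p30,p32}
  U23: {p7,p19,p27}
  U24: {p1,p16,p21}
  U25: {p7,p16,p31}
  U26: {p1,p12,p20}
  U34: {p11,p18,p22}
  U35: {p2,p7,p8}
  U36: {p8,p10,p22}
  U45: {p6,p16,p17,p26}
  U46: {p1,p3,p22}
  U56: {p8,p29,p30}
  U123: {p27}
  U126: {p12}
  U134: {p18}
  U145: {p26}
  U156: {p30}
  U235: {p7}
  U245: {p16}
  U246: {p1}
  U346: {p22}
  U356: {p8}
C dims 6,15,10; δ0: rk 5, SNF 1^5; δ1: rk 10, SNF 1^9·2
Ȟ^0 = (6 − 5) − 0 = 1, so Ȟ^0 ≅ Z
Ȟ^1 = (15 − 10) − 5 = 0, so Ȟ^1 ≅ 0
Ȟ^2 = (10 − 0) − 10 = 0 plus torsion [2], so Ȟ^2 ≅ Z/2


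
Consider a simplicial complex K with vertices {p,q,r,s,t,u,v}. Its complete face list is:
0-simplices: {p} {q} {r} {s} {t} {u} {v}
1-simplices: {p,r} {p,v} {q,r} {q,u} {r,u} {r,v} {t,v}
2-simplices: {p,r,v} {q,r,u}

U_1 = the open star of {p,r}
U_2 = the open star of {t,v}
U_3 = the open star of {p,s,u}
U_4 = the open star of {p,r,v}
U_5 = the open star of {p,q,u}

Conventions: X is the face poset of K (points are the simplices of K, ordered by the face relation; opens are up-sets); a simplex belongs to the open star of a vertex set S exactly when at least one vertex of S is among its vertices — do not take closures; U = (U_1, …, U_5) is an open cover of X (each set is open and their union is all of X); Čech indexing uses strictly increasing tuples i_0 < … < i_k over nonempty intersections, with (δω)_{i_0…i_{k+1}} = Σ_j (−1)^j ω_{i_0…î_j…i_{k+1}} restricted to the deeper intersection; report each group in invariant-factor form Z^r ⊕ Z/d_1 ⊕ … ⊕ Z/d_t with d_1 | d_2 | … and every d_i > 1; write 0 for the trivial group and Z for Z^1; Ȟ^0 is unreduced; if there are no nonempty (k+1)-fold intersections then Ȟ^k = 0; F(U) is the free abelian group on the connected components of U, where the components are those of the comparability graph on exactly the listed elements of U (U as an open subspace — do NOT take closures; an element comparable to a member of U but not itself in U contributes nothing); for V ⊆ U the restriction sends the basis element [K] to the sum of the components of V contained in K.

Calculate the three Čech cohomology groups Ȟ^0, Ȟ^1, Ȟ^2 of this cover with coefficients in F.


cover nerve:
  U1={{p},{r},{p,r},{p,v},{q,r},{r,u},{r,v},{p,r,v},{q,r,u}} U2={{t},{v},{p,v},{r,v},{t,v},{p,r,v}} U3={{p},{s},{u},{p,r},{p,v},{q,u},{r,u},{p,r,v},{q,r,u}} U4={{p},{r},{v},{p,r},{p,v},{q,r},{r,u},{r,v},{t,v},{p,r,v},{q,r,u}} U5={{p},{q},{u},{p,r},{p,v},{q,r},{q,u},{r,u},{p,r,v},{q,r,u}}
  U12={{p,v},{r,v},{p,r,v}} U13={{p},{p,r},{p,v},{r,u},{p,r,v},{q,r,u}} U14={{p},{r},{p,r},{p,v},{q,r},{r,u},{r,v},{p,r,v},{q,r,u}} U15={{p},{p,r},{p,v},{q,r},{r,u},{p,r,v},{q,r,u}} U23={{p,v},{p,r,v}} U24={{v},{p,v},{r,v},{t,v},{p,r,v}} U25={{p,v},{p,r,v}} U34={{p},{p,r},{p,v},{r,u},{p,r,v},{q,r,u}} U35={{p},{u},{p,r},{p,v},{q,u},{r,u},{p,r,v},{q,r,u}} U45={{p},{p,r},{p,v},{q,r},{r,u},{p,r,v},{q,r,u}}
  U123={{p,v},{p,r,v}} U124={{p,v},{r,v},{p,r,v}} U125={{p,v},{p,r,v}} U134={{p},{p,r},{p,v},{r,u},{p,r,v},{q,r,u}} U135={{p},{p,r},{p,v},{r,u},{p,r,v},{q,r,u}} U145={{p},{p,r},{p,v},{q,r},{r,u},{p,r,v},{q,r,u}} U234={{p,v},{p,r,v}} U235={{p,v},{p,r,v}} U245={{p,v},{p,r,v}} U345={{p},{p,r},{p,v},{r,u},{p,r,v},{q,r,u}}
  U1234={{p,v},{p,r,v}} U1235={{p,v},{p,r,v}} U1245={{p,v},{p,r,v}} U1345={{p},{p,r},{p,v},{r,u},{p,r,v},{q,r,u}} U2345={{p,v},{p,r,v}}
  U12345={{p,v},{p,r,v}}
components per intersection:
  U1: {{p},{r},{p,r},{p,v},{q,r},{r,u},{r,v},{p,r,v},{q,r,u}}
  U2: {{t},{v},{p,v},{r,v},{t,v},{p,r,v}}
  U3: {{p},{p,r},{p,v},{p,r,v}} {{s}} {{u},{q,u},{r,u},{q,r,u}}
  U4: {{p},{r},{v},{p,r},{p,v},{q,r},{r,u},{r,v},{t,v},{p,r,v},{q,r,u}}
  U5: {{p},{p,r},{p,v},{p,r,v}} {{q},{u},{q,r},{q,u},{r,u},{q,r,u}}
  U12: {{p,v},{r,v},{p,r,v}}
  U13: {{p},{p,r},{p,v},{p,r,v}} {{r,u},{q,r,u}}
  U14: {{p},{r},{p,r},{p,v},{q,r},{r,u},{r,v},{p,r,v},{q,r,u}}
  U15: {{p},{p,r},{p,v},{p,r,v}} {{q,r},{r,u},{q,r,u}}
  U23: {{p,v},{p,r,v}}
  U24: {{v},{p,v},{r,v},{t,v},{p,r,v}}
  U25: {{p,v},{p,r,v}}
  U34: {{p},{p,r},{p,v},{p,r,v}} {{r,u},{q,r,u}}
  U35: {{p},{p,r},{p,v},{p,r,v}} {{u},{q,u},{r,u},{q,r,u}}
  U45: {{p},{p,r},{p,v},{p,r,v}} {{q,r},{r,u},{q,r,u}}
  U123: {{p,v},{p,r,v}}
  U124: {{p,v},{r,v},{p,r,v}}
  U125: {{p,v},{p,r,v}}
  U134: {{p},{p,r},{p,v},{p,r,v}} {{r,u},{q,r,u}}
  U135: {{p},{p,r},{p,v},{p,r,v}} {{r,u},{q,r,u}}
  U145: {{p},{p,r},{p,v},{p,r,v}} {{q,r},{r,u},{q,r,u}}
  U234: {{p,v},{p,r,v}}
  U235: {{p,v},{p,r,v}}
  U245: {{p,v},{p,r,v}}
  U345: {{p},{p,r},{p,v},{p,r,v}} {{r,u},{q,r,u}}
  U1234: {{p,v},{p,r,v}}
  U1235: {{p,v},{p,r,v}}
  U1245: {{p,v},{p,r,v}}
  U1345: {{p},{p,r},{p,v},{p,r,v}} {{r,u},{q,r,u}}
  U2345: {{p,v},{p,r,v}}
  U12345: {{p,v},{p,r,v}}
C dims 8,15,14,6; δ0: rk 6, SNF 1^6; δ1: rk 9, SNF 1^9; δ2: rk 5, SNF 1^5
Ȟ^0: (8−6)−0=2 ⇒ Z^2
Ȟ^1: (15−9)−6=0 ⇒ 0
Ȟ^2: (14−5)−9=0 ⇒ 0

Ȟ^0 = Z^2, Ȟ^1 = 0 and Ȟ^2 = 0


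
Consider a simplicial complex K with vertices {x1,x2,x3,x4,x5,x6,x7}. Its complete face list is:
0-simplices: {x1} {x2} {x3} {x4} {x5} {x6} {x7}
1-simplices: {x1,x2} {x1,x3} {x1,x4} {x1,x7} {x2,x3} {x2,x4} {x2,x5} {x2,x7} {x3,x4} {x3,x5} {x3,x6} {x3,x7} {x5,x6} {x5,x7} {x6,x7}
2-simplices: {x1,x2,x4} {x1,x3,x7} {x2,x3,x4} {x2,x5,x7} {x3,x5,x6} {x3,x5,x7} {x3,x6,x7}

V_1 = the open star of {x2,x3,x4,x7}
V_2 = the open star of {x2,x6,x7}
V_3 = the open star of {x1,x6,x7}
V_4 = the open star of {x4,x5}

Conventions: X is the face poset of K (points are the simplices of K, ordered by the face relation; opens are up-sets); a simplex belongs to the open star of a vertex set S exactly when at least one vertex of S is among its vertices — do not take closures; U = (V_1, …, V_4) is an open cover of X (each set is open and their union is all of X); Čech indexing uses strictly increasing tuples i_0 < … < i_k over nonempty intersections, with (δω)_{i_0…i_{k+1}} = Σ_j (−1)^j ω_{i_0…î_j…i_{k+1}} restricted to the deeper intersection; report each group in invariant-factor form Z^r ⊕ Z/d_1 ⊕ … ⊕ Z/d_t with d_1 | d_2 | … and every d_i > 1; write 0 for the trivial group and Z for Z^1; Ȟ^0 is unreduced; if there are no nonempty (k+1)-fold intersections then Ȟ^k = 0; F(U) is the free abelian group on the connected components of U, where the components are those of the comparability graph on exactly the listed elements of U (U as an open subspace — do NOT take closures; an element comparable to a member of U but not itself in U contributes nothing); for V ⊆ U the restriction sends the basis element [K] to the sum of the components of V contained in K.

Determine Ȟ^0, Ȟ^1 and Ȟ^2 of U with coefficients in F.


Ȟ^0 = Z,  Ȟ^1 = Z,  Ȟ^2 = 0

nerve of the cover:
  V1={{x2},{x3},{x4},{x7},{x1,x2},{x1,x3},{x1,x4},{x1,x7},{x2,x3},{x2,x4},{x2,x5},{x2,x7},{x3,x4},{x3,x5},{x3,x6},{x3,x7},{x5,x7},{x6,x7},{x1,x2,x4},{x1,x3,x7},{x2,x3,x4},{x2,x5,x7},{x3,x5,x6},{x3,x5,x7},{x3,x6,x7}} V2={{x2},{x6},{x7},{x1,x2},{x1,x7},{x2,x3},{x2,x4},{x2,x5},{x2,x7},{x3,x6},{x3,x7},{x5,x6},{x5,x7},{x6,x7},{x1,x2,x4},{x1,x3,x7},{x2,x3,x4},{x2,x5,x7},{x3,x5,x6},{x3,x5,x7},{x3,x6,x7}} V3={{x1},{x6},{x7},{x1,x2},{x1,x3},{x1,x4},{x1,x7},{x2,x7},{x3,x6},{x3,x7},{x5,x6},{x5,x7},{x6,x7},{x1,x2,x4},{x1,x3,x7},{x2,x5,x7},{x3,x5,x6},{x3,x5,x7},{x3,x6,x7}} V4={{x4},{x5},{x1,x4},{x2,x4},{x2,x5},{x3,x4},{x3,x5},{x5,x6},{x5,x7},{x1,x2,x4},{x2,x3,x4},{x2,x5,x7},{x3,x5,x6},{x3,x5,x7}}
  V12={{x2},{x7},{x1,x2},{x1,x7},{x2,x3},{x2,x4},{x2,x5},{x2,x7},{x3,x6},{x3,x7},{x5,x7},{x6,x7},{x1,x2,x4},{x1,x3,x7},{x2,x3,x4},{x2,x5,x7},{x3,x5,x6},{x3,x5,x7},{x3,x6,x7}} V13={{x7},{x1,x2},{x1,x3},{x1,x4},{x1,x7},{x2,x7},{x3,x6},{x3,x7},{x5,x7},{x6,x7},{x1,x2,x4},{x1,x3,x7},{x2,x5,x7},{x3,x5,x6},{x3,x5,x7},{x3,x6,x7}} V14={{x4},{x1,x4},{x2,x4},{x2,x5},{x3,x4},{x3,x5},{x5,x7},{x1,x2,x4},{x2,x3,x4},{x2,x5,x7},{x3,x5,x6},{x3,x5,x7}} V23={{x6},{x7},{x1,x2},{x1,x7},{x2,x7},{x3,x6},{x3,x7},{x5,x6},{x5,x7},{x6,x7},{x1,x2,x4},{x1,x3,x7},{x2,x5,x7},{x3,x5,x6},{x3,x5,x7},{x3,x6,x7}} V24={{x2,x4},{x2,x5},{x5,x6},{x5,x7},{x1,x2,x4},{x2,x3,x4},{x2,x5,x7},{x3,x5,x6},{x3,x5,x7}} V34={{x1,x4},{x5,x6},{x5,x7},{x1,x2,x4},{x2,x5,x7},{x3,x5,x6},{x3,x5,x7}}
  V123={{x7},{x1,x2},{x1,x7},{x2,x7},{x3,x6},{x3,x7},{x5,x7},{x6,x7},{x1,x2,x4},{x1,x3,x7},{x2,x5,x7},{x3,x5,x6},{x3,x5,x7},{x3,x6,x7}} V124={{x2,x4},{x2,x5},{x5,x7},{x1,x2,x4},{x2,x3,x4},{x2,x5,x7},{x3,x5,x6},{x3,x5,x7}} V134={{x1,x4},{x5,x7},{x1,x2,x4},{x2,x5,x7},{x3,x5,x6},{x3,x5,x7}} V234={{x5,x6},{x5,x7},{x1,x2,x4},{x2,x5,x7},{x3,x5,x6},{x3,x5,x7}}
  V1234={{x5,x7},{x1,x2,x4},{x2,x5,x7},{x3,x5,x6},{x3,x5,x7}}
components per intersection:
  V1: {{x2},{x3},{x4},{x7},{x1,x2},{x1,x3},{x1,x4},{x1,x7},{x2,x3},{x2,x4},{x2,x5},{x2,x7},{x3,x4},{x3,x5},{x3,x6},{x3,x7},{x5,x7},{x6,x7},{x1,x2,x4},{x1,x3,x7},{x2,x3,x4},{x2,x5,x7},{x3,x5,x6},{x3,x5,x7},{x3,x6,x7}}
  V2: {{x2},{x6},{x7},{x1,x2},{x1,x7},{x2,x3},{x2,x4},{x2,x5},{x2,x7},{x3,x6},{x3,x7},{x5,x6},{x5,x7},{x6,x7},{x1,x2,x4},{x1,x3,x7},{x2,x3,x4},{x2,x5,x7},{x3,x5,x6},{x3,x5,x7},{x3,x6,x7}}
  V3: {{x1},{x6},{x7},{x1,x2},{x1,x3},{x1,x4},{x1,x7},{x2,x7},{x3,x6},{x3,x7},{x5,x6},{x5,x7},{x6,x7},{x1,x2,x4},{x1,x3,x7},{x2,x5,x7},{x3,x5,x6},{x3,x5,x7},{x3,x6,x7}}
  V4: {{x4},{x1,x4},{x2,x4},{x3,x4},{x1,x2,x4},{x2,x3,x4}} {{x5},{x2,x5},{x3,x5},{x5,x6},{x5,x7},{x2,x5,x7},{x3,x5,x6},{x3,x5,x7}}
  V12: {{x2},{x7},{x1,x2},{x1,x7},{x2,x3},{x2,x4},{x2,x5},{x2,x7},{x3,x6},{x3,x7},{x5,x7},{x6,x7},{x1,x2,x4},{x1,x3,x7},{x2,x3,x4},{x2,x5,x7},{x3,x5,x6},{x3,x5,x7},{x3,x6,x7}}
  V13: {{x7},{x1,x3},{x1,x7},{x2,x7},{x3,x6},{x3,x7},{x5,x7},{x6,x7},{x1,x3,x7},{x2,x5,x7},{x3,x5,x6},{x3,x5,x7},{x3,x6,x7}} {{x1,x2},{x1,x4},{x1,x2,x4}}
  V14: {{x4},{x1,x4},{x2,x4},{x3,x4},{x1,x2,x4},{x2,x3,x4}} {{x2,x5},{x3,x5},{x5,x7},{x2,x5,x7},{x3,x5,x6},{x3,x5,x7}}
  V23: {{x6},{x7},{x1,x7},{x2,x7},{x3,x6},{x3,x7},{x5,x6},{x5,x7},{x6,x7},{x1,x3,x7},{x2,x5,x7},{x3,x5,x6},{x3,x5,x7},{x3,x6,x7}} {{x1,x2},{x1,x2,x4}}
  V24: {{x2,x4},{x1,x2,x4},{x2,x3,x4}} {{x2,x5},{x5,x7},{x2,x5,x7},{x3,x5,x7}} {{x5,x6},{x3,x5,x6}}
  V34: {{x1,x4},{x1,x2,x4}} {{x5,x6},{x3,x5,x6}} {{x5,x7},{x2,x5,x7},{x3,x5,x7}}
  V123: {{x7},{x1,x7},{x2,x7},{x3,x6},{x3,x7},{x5,x7},{x6,x7},{x1,x3,x7},{x2,x5,x7},{x3,x5,x6},{x3,x5,x7},{x3,x6,x7}} {{x1,x2},{x1,x2,x4}}
  V124: {{x2,x4},{x1,x2,x4},{x2,x3,x4}} {{x2,x5},{x5,x7},{x2,x5,x7},{x3,x5,x7}} {{x3,x5,x6}}
  V134: {{x1,x4},{x1,x2,x4}} {{x5,x7},{x2,x5,x7},{x3,x5,x7}} {{x3,x5,x6}}
  V234: {{x5,x6},{x3,x5,x6}} {{x5,x7},{x2,x5,x7},{x3,x5,x7}} {{x1,x2,x4}}
  V1234: {{x5,x7},{x2,x5,x7},{x3,x5,x7}} {{x1,x2,x4}} {{x3,x5,x6}}
C dims 5,13,11,3; δ0: rk 4, SNF 1^4; δ1: rk 8, SNF 1^8; δ2: rk 3, SNF 1^3
Ȟ^0 = (5 − 4) − 0 = 1, so Ȟ^0 ≅ Z
Ȟ^1 = (13 − 8) − 4 = 1, so Ȟ^1 ≅ Z
Ȟ^2 = (11 − 3) − 8 = 0, so Ȟ^2 ≅ 0


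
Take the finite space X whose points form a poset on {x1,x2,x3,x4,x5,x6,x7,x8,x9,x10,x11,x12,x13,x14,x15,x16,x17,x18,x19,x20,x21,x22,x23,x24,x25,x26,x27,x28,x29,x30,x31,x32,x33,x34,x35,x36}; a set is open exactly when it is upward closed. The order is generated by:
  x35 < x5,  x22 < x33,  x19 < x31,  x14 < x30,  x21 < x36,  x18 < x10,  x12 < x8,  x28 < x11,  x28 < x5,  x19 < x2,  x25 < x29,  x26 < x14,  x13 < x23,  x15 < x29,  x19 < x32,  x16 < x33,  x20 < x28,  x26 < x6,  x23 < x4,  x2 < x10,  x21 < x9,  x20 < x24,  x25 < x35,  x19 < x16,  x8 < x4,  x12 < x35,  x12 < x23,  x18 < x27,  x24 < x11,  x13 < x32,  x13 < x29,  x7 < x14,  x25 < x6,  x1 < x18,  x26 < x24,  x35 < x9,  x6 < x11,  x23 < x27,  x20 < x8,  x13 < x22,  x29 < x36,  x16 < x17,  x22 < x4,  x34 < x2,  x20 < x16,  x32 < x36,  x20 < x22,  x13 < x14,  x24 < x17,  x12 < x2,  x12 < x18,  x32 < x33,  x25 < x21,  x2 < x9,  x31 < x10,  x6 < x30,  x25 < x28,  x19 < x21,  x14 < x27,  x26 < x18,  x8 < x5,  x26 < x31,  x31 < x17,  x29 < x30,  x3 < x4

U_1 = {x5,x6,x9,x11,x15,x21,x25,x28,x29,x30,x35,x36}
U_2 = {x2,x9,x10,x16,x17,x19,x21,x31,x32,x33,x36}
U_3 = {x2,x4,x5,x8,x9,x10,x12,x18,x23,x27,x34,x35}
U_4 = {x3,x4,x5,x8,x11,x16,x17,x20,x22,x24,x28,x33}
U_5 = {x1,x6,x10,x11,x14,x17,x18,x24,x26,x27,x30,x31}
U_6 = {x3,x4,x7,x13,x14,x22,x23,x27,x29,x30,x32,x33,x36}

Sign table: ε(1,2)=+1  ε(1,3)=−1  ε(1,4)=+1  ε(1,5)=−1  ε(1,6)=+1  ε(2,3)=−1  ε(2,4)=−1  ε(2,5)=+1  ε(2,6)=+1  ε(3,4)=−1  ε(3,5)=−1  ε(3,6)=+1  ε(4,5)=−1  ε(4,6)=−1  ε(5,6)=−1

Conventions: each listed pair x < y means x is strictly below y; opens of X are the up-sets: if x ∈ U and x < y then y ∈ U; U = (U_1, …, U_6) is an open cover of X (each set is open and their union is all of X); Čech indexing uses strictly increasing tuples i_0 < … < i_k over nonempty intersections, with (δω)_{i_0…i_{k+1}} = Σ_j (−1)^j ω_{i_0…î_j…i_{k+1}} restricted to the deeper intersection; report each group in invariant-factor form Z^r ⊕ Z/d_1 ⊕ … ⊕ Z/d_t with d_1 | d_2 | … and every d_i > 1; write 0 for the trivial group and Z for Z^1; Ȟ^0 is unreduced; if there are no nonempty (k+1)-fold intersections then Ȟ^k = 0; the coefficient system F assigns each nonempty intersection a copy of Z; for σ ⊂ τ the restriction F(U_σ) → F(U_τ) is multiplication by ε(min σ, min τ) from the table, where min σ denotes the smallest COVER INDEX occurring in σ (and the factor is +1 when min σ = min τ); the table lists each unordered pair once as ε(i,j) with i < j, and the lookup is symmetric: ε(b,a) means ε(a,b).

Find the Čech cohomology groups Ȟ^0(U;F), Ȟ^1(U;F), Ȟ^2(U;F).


intersection data:
  U12={x9,x21,x36} U13={x5,x9,x35} U14={x5,x11,x28} U15={x6,x11,x30} U16={x29,x30,x36} U23={x2,x9,x10} U24={x16,x17,x33} U25={x10,x17,x31} U26={x32,x33,x36} U34={x4,x5,x8} U35={x10,x18,x27} U36={x4,x23,x27} U45={x11,x17,x24} U46={x3,x4,x22,x33} U56={x14,x27,x30}
  U123={x9} U126={x36} U134={x5} U145={x11} U156={x30} U235={x10} U245={x17} U246={x33} U346={x4} U356={x27}
C dims 6,15,10; δ0: rk 6, SNF 1^5·2; δ1: rk 9, SNF 1^9
Ȟ^0 = (6 − 6) − 0 = 0, so Ȟ^0 ≅ 0
Ȟ^1 = (15 − 9) − 6 = 0 plus torsion [2], so Ȟ^1 ≅ Z/2
Ȟ^2 = (10 − 0) − 9 = 1, so Ȟ^2 ≅ Z

Ȟ^0 ≅ 0; Ȟ^1 ≅ Z/2; Ȟ^2 ≅ Z
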